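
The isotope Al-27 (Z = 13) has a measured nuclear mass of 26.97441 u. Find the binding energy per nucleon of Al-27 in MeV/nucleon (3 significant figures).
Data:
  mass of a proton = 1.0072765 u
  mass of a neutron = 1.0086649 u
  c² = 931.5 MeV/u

With 13 protons and 14 neutrons (A = 27):
Mass of separated nucleons = 13(1.0072765) + 14(1.0086649) = 13.0945945 + 14.1213086 = 27.2159031 u
Δm = 27.2159031 − 26.97441 = 0.2414931 u
Binding energy = Δm·c² = 0.2414931 × 931.5 MeV/u = 224.951 MeV
Per nucleon: 224.951 / 27 = 8.332 MeV

8.33 MeV/nucleon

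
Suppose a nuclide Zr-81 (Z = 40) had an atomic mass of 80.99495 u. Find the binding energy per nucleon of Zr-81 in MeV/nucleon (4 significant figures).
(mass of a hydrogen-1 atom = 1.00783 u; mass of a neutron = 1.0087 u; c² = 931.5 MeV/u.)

Σm = 40·m(¹H) + 41·m_n = 40.31320 + 41.3567 = 81.66990 u
Δm = 81.66990 − 80.99495 = 0.67495 u
Binding energy = Δm·c² = 0.67495 × 931.5 MeV/u = 628.716 MeV
Dividing by A = 81 gives 7.762 MeV per nucleon.

7.762 MeV/nucleon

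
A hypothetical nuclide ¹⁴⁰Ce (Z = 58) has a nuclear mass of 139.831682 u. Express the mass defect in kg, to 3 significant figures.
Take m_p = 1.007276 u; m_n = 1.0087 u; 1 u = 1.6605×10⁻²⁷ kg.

Z = 58, so N = A − Z = 140 − 58 = 82.
Σm = 58·m_p + 82·m_n = 58.422008 + 82.7134 = 141.135408 u
The mass defect is 141.135408 − 139.831682 = 1.303726 u.
In SI units: 1.303726 u × 1.6605×10⁻²⁷ kg/u = 2.1648e-27 kg

2.16e-27 kg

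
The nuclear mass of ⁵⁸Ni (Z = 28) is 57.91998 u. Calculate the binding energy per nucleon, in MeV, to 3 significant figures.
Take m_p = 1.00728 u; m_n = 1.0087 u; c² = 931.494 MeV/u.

8.75 MeV/nucleon

With 28 protons and 30 neutrons (A = 58):
Total constituent mass: 28 × 1.00728 + 30 × 1.0087 = 58.46484 u
The mass defect is 58.46484 − 57.91998 = 0.54486 u.
Converting to energy: 0.54486 u × 931.494 MeV/u = 507.534 MeV
BE/A = 507.534 MeV / 58 = 8.751 MeV/nucleon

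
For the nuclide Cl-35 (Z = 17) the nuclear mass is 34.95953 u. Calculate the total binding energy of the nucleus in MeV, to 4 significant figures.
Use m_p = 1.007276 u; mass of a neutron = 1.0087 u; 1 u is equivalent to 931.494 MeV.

298.8 MeV

Z = 17, so N = A − Z = 35 − 17 = 18.
Total constituent mass: 17 × 1.007276 + 18 × 1.0087 = 35.280292 u
Δm = 35.280292 − 34.95953 = 0.320762 u
Converting to energy: 0.320762 u × 931.494 MeV/u = 298.788 MeV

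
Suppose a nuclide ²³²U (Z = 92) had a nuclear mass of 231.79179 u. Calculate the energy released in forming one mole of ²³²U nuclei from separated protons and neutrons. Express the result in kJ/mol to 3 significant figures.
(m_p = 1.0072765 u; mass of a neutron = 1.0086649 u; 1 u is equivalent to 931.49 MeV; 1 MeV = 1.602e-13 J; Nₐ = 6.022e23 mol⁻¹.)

The nucleus contains 92 protons and 232 − 92 = 140 neutrons.
Mass of separated nucleons = 92(1.0072765) + 140(1.0086649) = 92.6694380 + 141.2130860 = 233.8825240 u
Δm = 233.8825240 − 231.79179 = 2.0907340 u
Binding energy = Δm·c² = 2.0907340 × 931.49 MeV/u = 1947.50 MeV
Per nucleus in joules: 1947.50 MeV × 1.602e-13 J/MeV = 3.1199e-10 J
Per mole: 3.1199e-10 J × 6.022e23 mol⁻¹ = 1.8788e+14 J/mol

1.88e+11 kJ/mol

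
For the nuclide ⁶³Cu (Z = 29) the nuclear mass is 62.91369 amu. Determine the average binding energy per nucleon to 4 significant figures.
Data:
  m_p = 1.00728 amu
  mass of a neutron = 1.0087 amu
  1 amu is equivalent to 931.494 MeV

With 29 protons and 34 neutrons (A = 63):
Σm = 29·m_p + 34·m_n = 29.21112 + 34.2958 = 63.50692 amu
Mass defect Δm = 63.50692 − 62.91369 = 0.59323 amu
Converting to energy: 0.59323 amu × 931.494 MeV/amu = 552.590 MeV
BE/A = 552.590 MeV / 63 = 8.771 MeV/nucleon

8.771 MeV/nucleon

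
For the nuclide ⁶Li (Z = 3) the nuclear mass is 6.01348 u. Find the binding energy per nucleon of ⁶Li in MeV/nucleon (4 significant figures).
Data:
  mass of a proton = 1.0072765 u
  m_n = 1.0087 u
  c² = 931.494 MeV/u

5.348 MeV/nucleon

Z = 3, so N = A − Z = 6 − 3 = 3.
Σm = 3·m_p + 3·m_n = 3.0218295 + 3.0261 = 6.0479295 u
Δm = 6.0479295 − 6.01348 = 0.0344495 u
Binding energy = Δm·c² = 0.0344495 × 931.494 MeV/u = 32.0895 MeV
BE/A = 32.0895 MeV / 6 = 5.348 MeV/nucleon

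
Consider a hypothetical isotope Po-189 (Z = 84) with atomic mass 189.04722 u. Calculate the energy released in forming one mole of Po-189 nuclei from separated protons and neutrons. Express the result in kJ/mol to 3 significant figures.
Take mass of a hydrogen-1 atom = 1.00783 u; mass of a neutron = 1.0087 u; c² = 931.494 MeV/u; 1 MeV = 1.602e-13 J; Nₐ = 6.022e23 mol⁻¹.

With 84 protons and 105 neutrons (A = 189):
Mass of separated nucleons = 84(1.00783) + 105(1.0087) = 84.65772 + 105.9135 = 190.57122 u
The mass defect is 190.57122 − 189.04722 = 1.52400 u.
E_B = 1.52400 × 931.494 = 1419.60 MeV
Per nucleus in joules: 1419.60 MeV × 1.602e-13 J/MeV = 2.2742e-10 J
Per mole: 2.2742e-10 J × 6.022e23 mol⁻¹ = 1.3695e+14 J/mol

1.37e+11 kJ/mol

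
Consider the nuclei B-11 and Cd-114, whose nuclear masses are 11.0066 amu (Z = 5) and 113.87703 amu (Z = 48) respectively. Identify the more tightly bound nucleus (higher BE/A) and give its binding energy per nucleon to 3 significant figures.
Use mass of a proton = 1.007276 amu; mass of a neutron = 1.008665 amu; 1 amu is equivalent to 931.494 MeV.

B-11: Σm = 5(1.007276) + 6(1.008665) = 11.088370 amu; Δm = 0.081770 amu; E_B = 76.168 MeV; E_B/A = 6.924 MeV
Cd-114: Σm = 48(1.007276) + 66(1.008665) = 114.921138 amu; Δm = 1.044108 amu; E_B = 972.58 MeV; E_B/A = 8.531 MeV
Cd-114 has the higher binding energy per nucleon, so it is the more tightly bound nucleus.

Cd-114; 8.53 MeV/nucleon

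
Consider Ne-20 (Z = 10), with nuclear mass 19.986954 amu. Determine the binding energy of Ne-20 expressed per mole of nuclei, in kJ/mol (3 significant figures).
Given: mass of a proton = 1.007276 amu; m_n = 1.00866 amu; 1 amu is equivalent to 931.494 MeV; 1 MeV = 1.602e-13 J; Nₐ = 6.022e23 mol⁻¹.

1.55e+10 kJ/mol

Σm = 10·m_p + 10·m_n = 10.072760 + 10.08660 = 20.159360 amu
Mass defect Δm = 20.159360 − 19.986954 = 0.172406 amu
Converting to energy: 0.172406 amu × 931.494 MeV/amu = 160.595 MeV
Per nucleus in joules: 160.595 MeV × 1.602e-13 J/MeV = 2.5727e-11 J
Per mole: 2.5727e-11 J × 6.022e23 mol⁻¹ = 1.5493e+13 J/mol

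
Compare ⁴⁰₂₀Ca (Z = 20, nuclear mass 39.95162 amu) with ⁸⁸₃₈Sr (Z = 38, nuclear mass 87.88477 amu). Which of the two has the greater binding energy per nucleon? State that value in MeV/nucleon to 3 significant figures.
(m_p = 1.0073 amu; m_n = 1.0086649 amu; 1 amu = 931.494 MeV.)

⁴⁰₂₀Ca: Σm = 20(1.0073) + 20(1.0086649) = 40.3192980 amu; Δm = 0.3676780 amu; E_B = 342.49 MeV; E_B/A = 8.562 MeV
⁸⁸₃₈Sr: Σm = 38(1.0073) + 50(1.0086649) = 88.7106450 amu; Δm = 0.8258750 amu; E_B = 769.30 MeV; E_B/A = 8.742 MeV
⁸⁸₃₈Sr has the higher binding energy per nucleon, so it is the more tightly bound nucleus.

⁸⁸₃₈Sr; 8.74 MeV/nucleon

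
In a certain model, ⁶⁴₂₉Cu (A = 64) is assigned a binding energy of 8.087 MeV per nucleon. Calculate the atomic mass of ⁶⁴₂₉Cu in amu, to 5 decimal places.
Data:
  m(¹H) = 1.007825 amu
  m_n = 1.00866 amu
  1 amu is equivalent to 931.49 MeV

63.97439 amu

Total binding energy = 64 × 8.087 = 517.568 MeV
Mass defect = 517.568 MeV / (931.49 MeV/amu) = 0.5556345 amu
Constituent mass = 29(1.007825) + 35(1.00866) = 64.530025 amu
Atomic mass = 64.530025 − 0.5556345 = 63.9743905 amu ≈ 63.97439 amu (to 5 decimal places)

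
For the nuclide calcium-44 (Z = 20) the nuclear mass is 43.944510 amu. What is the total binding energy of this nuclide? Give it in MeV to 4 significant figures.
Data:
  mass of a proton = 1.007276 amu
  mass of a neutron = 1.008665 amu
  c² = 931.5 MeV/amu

381.0 MeV

Mass of separated nucleons = 20(1.007276) + 24(1.008665) = 20.145520 + 24.207960 = 44.353480 amu
Δm = 44.353480 − 43.944510 = 0.408970 amu
Converting to energy: 0.408970 amu × 931.5 MeV/amu = 380.956 MeV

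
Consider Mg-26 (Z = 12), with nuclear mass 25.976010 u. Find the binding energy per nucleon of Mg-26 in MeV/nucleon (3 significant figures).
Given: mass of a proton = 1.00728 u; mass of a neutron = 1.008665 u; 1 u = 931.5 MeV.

8.34 MeV/nucleon

Mass of separated nucleons = 12(1.00728) + 14(1.008665) = 12.08736 + 14.121310 = 26.208670 u
Δm = 26.208670 − 25.976010 = 0.232660 u
E_B = 0.232660 × 931.5 = 216.7228 MeV
BE/A = 216.7228 MeV / 26 = 8.335 MeV/nucleon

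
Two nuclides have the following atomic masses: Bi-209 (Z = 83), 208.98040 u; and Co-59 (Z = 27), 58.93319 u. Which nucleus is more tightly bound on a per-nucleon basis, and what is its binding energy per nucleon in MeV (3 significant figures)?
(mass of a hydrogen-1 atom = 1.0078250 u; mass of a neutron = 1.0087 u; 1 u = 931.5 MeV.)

Co-59; 8.79 MeV/nucleon

Bi-209: Σm = 83(1.0078250) + 126(1.0087) = 210.7456750 u; Δm = 1.7652750 u; E_B = 1644.4 MeV; E_B/A = 7.868 MeV
Co-59: Σm = 27(1.0078250) + 32(1.0087) = 59.4896750 u; Δm = 0.5564850 u; E_B = 518.37 MeV; E_B/A = 8.786 MeV
Co-59 has the higher binding energy per nucleon, so it is the more tightly bound nucleus.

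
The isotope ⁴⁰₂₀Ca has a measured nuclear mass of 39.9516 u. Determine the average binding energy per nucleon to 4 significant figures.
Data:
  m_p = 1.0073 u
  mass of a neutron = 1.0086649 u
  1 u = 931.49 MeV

8.563 MeV/nucleon

Z = 20, so N = A − Z = 40 − 20 = 20.
Mass of separated nucleons = 20(1.0073) + 20(1.0086649) = 20.1460 + 20.1732980 = 40.3192980 u
Mass defect Δm = 40.3192980 − 39.9516 = 0.3676980 u
Converting to energy: 0.3676980 u × 931.49 MeV/u = 342.507 MeV
BE/A = 342.507 MeV / 40 = 8.563 MeV/nucleon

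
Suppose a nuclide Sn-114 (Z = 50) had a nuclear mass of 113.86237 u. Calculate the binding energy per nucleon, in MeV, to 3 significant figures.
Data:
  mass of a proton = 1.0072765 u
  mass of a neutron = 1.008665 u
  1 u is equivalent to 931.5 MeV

8.63 MeV/nucleon

The nucleus contains 50 protons and 114 − 50 = 64 neutrons.
Mass of separated nucleons = 50(1.0072765) + 64(1.008665) = 50.3638250 + 64.554560 = 114.9183850 u
Δm = 114.9183850 − 113.86237 = 1.0560150 u
E_B = 1.0560150 × 931.5 = 983.678 MeV
Per nucleon: 983.678 / 114 = 8.629 MeV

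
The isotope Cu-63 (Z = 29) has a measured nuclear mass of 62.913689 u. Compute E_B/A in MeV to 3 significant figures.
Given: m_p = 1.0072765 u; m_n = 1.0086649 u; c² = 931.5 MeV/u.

8.75 MeV/nucleon

Σm = 29·m_p + 34·m_n = 29.2110185 + 34.2946066 = 63.5056251 u
Mass defect Δm = 63.5056251 − 62.913689 = 0.5919361 u
E_B = 0.5919361 × 931.5 = 551.388 MeV
BE/A = 551.388 MeV / 63 = 8.752 MeV/nucleon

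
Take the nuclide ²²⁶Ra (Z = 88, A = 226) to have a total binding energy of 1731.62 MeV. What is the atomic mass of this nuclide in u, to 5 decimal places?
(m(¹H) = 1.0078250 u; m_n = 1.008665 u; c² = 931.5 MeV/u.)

226.02541 u

Mass defect = 1731.62 MeV / (931.5 MeV/u) = 1.8589587 u
Constituent mass = 88(1.0078250) + 138(1.008665) = 227.8843700 u
Atomic mass = 227.8843700 − 1.8589587 = 226.0254113 u ≈ 226.02541 u (to 5 decimal places)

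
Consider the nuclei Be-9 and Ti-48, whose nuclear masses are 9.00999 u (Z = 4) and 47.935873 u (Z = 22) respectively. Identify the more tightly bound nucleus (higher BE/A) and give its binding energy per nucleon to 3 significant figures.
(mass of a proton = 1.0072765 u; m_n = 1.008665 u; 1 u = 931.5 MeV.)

Be-9: Σm = 4(1.0072765) + 5(1.008665) = 9.0724310 u; Δm = 0.0624410 u; E_B = 58.164 MeV; E_B/A = 6.463 MeV
Ti-48: Σm = 22(1.0072765) + 26(1.008665) = 48.3853730 u; Δm = 0.4495000 u; E_B = 418.71 MeV; E_B/A = 8.723 MeV
Ti-48 has the higher binding energy per nucleon, so it is the more tightly bound nucleus.

Ti-48; 8.72 MeV/nucleon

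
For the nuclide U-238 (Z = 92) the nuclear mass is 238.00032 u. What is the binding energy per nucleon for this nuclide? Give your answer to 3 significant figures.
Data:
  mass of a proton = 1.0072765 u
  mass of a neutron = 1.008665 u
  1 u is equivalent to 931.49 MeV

7.57 MeV/nucleon

With 92 protons and 146 neutrons (A = 238):
Σm = 92·m_p + 146·m_n = 92.6694380 + 147.265090 = 239.9345280 u
Mass defect Δm = 239.9345280 − 238.00032 = 1.9342080 u
E_B = 1.9342080 × 931.49 = 1801.70 MeV
Dividing by A = 238 gives 7.570 MeV per nucleon.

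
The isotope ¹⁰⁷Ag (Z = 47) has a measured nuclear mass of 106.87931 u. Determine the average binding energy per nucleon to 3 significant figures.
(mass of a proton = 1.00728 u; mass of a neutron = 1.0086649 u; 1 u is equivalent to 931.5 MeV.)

8.56 MeV/nucleon

Z = 47, so N = A − Z = 107 − 47 = 60.
Σm = 47·m_p + 60·m_n = 47.34216 + 60.5198940 = 107.8620540 u
Δm = 107.8620540 − 106.87931 = 0.9827440 u
Binding energy = Δm·c² = 0.9827440 × 931.5 MeV/u = 915.426 MeV
Per nucleon: 915.426 / 107 = 8.555 MeV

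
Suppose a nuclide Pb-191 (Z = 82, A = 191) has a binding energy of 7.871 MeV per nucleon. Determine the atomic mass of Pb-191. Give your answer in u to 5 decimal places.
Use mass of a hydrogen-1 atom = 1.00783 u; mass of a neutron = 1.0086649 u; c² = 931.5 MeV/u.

190.97262 u

Total binding energy = 191 × 7.871 = 1503.361 MeV
Mass defect = 1503.361 MeV / (931.5 MeV/u) = 1.6139141 u
Constituent mass = 82(1.00783) + 109(1.0086649) = 192.5865341 u
Atomic mass = 192.5865341 − 1.6139141 = 190.9726200 u ≈ 190.97262 u (to 5 decimal places)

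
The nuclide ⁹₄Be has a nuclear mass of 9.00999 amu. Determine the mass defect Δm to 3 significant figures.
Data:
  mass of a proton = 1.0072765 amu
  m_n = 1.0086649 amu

0.0624 amu

With 4 protons and 5 neutrons (A = 9):
Total constituent mass: 4 × 1.0072765 + 5 × 1.0086649 = 9.0724305 amu
The mass defect is 9.0724305 − 9.00999 = 0.0624405 amu.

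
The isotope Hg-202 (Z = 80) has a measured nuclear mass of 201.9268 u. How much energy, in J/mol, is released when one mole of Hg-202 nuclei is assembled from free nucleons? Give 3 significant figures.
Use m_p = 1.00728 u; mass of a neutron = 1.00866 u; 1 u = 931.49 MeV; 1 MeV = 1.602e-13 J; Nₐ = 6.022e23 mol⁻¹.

Z = 80, so N = A − Z = 202 − 80 = 122.
Mass of separated nucleons = 80(1.00728) + 122(1.00866) = 80.58240 + 123.05652 = 203.63892 u
Δm = 203.63892 − 201.9268 = 1.71212 u
E_B = 1.71212 × 931.49 = 1594.82 MeV
Per nucleus in joules: 1594.82 MeV × 1.602e-13 J/MeV = 2.5549e-10 J
Per mole: 2.5549e-10 J × 6.022e23 mol⁻¹ = 1.5386e+14 J/mol

1.54e+14 J/mol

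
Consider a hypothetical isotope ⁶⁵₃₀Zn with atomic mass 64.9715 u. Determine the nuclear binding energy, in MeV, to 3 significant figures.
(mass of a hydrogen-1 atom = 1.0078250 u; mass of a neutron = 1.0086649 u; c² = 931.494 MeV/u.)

Σm = 30·m(¹H) + 35·m_n = 30.2347500 + 35.3032715 = 65.5380215 u
Mass defect Δm = 65.5380215 − 64.9715 = 0.5665215 u
E_B = 0.5665215 × 931.494 = 527.711 MeV

528 MeV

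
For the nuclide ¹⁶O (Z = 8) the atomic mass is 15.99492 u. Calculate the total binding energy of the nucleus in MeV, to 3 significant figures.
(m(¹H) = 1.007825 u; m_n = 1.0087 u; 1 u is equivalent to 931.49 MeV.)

128 MeV

With 8 protons and 8 neutrons (A = 16):
Total constituent mass: 8 × 1.007825 + 8 × 1.0087 = 16.132200 u
The mass defect is 16.132200 − 15.99492 = 0.137280 u.
Converting to energy: 0.137280 u × 931.49 MeV/u = 127.875 MeV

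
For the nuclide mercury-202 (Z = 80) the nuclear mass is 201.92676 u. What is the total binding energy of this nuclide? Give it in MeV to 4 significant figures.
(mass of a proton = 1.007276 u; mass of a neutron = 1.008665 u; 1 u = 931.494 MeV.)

1595 MeV

Z = 80, so N = A − Z = 202 − 80 = 122.
Total constituent mass: 80 × 1.007276 + 122 × 1.008665 = 203.639210 u
Δm = 203.639210 − 201.92676 = 1.712450 u
E_B = 1.712450 × 931.494 = 1595.14 MeV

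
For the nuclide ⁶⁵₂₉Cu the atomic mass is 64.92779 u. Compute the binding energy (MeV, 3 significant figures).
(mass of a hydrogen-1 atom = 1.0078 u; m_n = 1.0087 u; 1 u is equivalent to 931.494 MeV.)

570 MeV

Z = 29, so N = A − Z = 65 − 29 = 36.
Mass of separated nucleons = 29(1.0078) + 36(1.0087) = 29.2262 + 36.3132 = 65.5394 u
Mass defect Δm = 65.5394 − 64.92779 = 0.61161 u
Converting to energy: 0.61161 u × 931.494 MeV/u = 569.711 MeV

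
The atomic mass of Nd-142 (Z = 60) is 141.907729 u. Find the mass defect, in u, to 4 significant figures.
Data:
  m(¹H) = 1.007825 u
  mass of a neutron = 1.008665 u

Z = 60, so N = A − Z = 142 − 60 = 82.
Σm = 60·m(¹H) + 82·m_n = 60.469500 + 82.710530 = 143.180030 u
Δm = 143.180030 − 141.907729 = 1.272301 u

1.272 u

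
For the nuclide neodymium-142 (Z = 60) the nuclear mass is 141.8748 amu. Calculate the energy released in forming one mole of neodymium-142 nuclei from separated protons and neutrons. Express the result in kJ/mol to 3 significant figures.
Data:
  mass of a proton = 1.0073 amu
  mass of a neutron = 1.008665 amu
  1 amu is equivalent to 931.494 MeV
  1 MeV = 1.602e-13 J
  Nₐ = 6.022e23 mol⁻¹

Mass of separated nucleons = 60(1.0073) + 82(1.008665) = 60.4380 + 82.710530 = 143.148530 amu
Δm = 143.148530 − 141.8748 = 1.273730 amu
Binding energy = Δm·c² = 1.273730 × 931.494 MeV/amu = 1186.47 MeV
Per nucleus in joules: 1186.47 MeV × 1.602e-13 J/MeV = 1.9007e-10 J
Per mole: 1.9007e-10 J × 6.022e23 mol⁻¹ = 1.1446e+14 J/mol

1.14e+11 kJ/mol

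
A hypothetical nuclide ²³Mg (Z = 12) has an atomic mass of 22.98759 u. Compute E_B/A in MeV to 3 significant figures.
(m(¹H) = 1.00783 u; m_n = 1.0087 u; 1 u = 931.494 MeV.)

The nucleus contains 12 protons and 23 − 12 = 11 neutrons.
Σm = 12·m(¹H) + 11·m_n = 12.09396 + 11.0957 = 23.18966 u
Mass defect Δm = 23.18966 − 22.98759 = 0.20207 u
Binding energy = Δm·c² = 0.20207 × 931.494 MeV/u = 188.227 MeV
BE/A = 188.227 MeV / 23 = 8.184 MeV/nucleon

8.18 MeV/nucleon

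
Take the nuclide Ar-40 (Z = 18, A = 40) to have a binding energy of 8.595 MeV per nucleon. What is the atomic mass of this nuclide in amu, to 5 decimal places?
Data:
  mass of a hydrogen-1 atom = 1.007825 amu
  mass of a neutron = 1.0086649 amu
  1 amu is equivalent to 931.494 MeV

39.96239 amu

Total binding energy = 40 × 8.595 = 343.800 MeV
Mass defect = 343.800 MeV / (931.494 MeV/amu) = 0.3690845 amu
Constituent mass = 18(1.007825) + 22(1.0086649) = 40.3314778 amu
Atomic mass = 40.3314778 − 0.3690845 = 39.9623933 amu ≈ 39.96239 amu (to 5 decimal places)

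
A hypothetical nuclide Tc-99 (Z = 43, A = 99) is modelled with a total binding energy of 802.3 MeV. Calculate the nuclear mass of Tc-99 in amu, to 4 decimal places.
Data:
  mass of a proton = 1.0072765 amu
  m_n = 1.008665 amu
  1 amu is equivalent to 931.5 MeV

Mass defect = 802.3 MeV / (931.5 MeV/amu) = 0.861299 amu
Constituent mass = 43(1.0072765) + 56(1.008665) = 99.7981295 amu
Nuclear mass = 99.7981295 − 0.861299 = 98.9368305 amu ≈ 98.9368 amu (to 4 decimal places)

98.9368 amu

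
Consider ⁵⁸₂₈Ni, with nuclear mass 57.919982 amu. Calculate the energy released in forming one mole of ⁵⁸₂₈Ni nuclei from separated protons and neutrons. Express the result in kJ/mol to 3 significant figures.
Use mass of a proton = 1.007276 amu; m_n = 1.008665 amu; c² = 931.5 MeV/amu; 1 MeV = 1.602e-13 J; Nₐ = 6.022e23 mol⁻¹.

The nucleus contains 28 protons and 58 − 28 = 30 neutrons.
Mass of separated nucleons = 28(1.007276) + 30(1.008665) = 28.203728 + 30.259950 = 58.463678 amu
The mass defect is 58.463678 − 57.919982 = 0.543696 amu.
Binding energy = Δm·c² = 0.543696 × 931.5 MeV/amu = 506.453 MeV
Per nucleus in joules: 506.453 MeV × 1.602e-13 J/MeV = 8.1134e-11 J
Per mole: 8.1134e-11 J × 6.022e23 mol⁻¹ = 4.8859e+13 J/mol

4.89e+10 kJ/mol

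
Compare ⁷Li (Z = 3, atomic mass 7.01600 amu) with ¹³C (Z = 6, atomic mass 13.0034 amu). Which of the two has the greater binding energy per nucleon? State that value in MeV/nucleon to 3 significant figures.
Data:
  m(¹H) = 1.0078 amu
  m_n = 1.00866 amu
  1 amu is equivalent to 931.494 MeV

⁷Li: Σm = 3(1.0078) + 4(1.00866) = 7.05804 amu; Δm = 0.04204 amu; E_B = 39.160 MeV; E_B/A = 5.594 MeV
¹³C: Σm = 6(1.0078) + 7(1.00866) = 13.10742 amu; Δm = 0.10402 amu; E_B = 96.894 MeV; E_B/A = 7.453 MeV
¹³C has the higher binding energy per nucleon, so it is the more tightly bound nucleus.

¹³C; 7.45 MeV/nucleon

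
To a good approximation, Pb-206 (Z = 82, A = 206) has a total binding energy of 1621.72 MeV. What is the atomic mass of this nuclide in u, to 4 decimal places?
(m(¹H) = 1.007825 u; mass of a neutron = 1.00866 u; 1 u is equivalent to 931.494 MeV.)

205.9745 u

Mass defect = 1621.72 MeV / (931.494 MeV/u) = 1.740988 u
Constituent mass = 82(1.007825) + 124(1.00866) = 207.715490 u
Atomic mass = 207.715490 − 1.740988 = 205.974502 u ≈ 205.9745 u (to 4 decimal places)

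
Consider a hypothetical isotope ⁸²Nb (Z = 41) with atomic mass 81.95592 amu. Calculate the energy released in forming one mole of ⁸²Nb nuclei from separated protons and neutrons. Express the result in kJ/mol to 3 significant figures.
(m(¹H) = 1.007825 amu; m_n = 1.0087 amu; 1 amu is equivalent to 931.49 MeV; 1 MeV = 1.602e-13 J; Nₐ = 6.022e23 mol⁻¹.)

6.48e+10 kJ/mol

The nucleus contains 41 protons and 82 − 41 = 41 neutrons.
Mass of separated nucleons = 41(1.007825) + 41(1.0087) = 41.320825 + 41.3567 = 82.677525 amu
Mass defect Δm = 82.677525 − 81.95592 = 0.721605 amu
Binding energy = Δm·c² = 0.721605 × 931.49 MeV/amu = 672.168 MeV
Per nucleus in joules: 672.168 MeV × 1.602e-13 J/MeV = 1.0768e-10 J
Per mole: 1.0768e-10 J × 6.022e23 mol⁻¹ = 6.4845e+13 J/mol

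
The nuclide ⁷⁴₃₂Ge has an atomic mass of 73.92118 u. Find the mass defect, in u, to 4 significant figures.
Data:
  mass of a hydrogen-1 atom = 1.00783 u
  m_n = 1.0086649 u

0.6933 u

With 32 protons and 42 neutrons (A = 74):
Σm = 32·m(¹H) + 42·m_n = 32.25056 + 42.3639258 = 74.6144858 u
Mass defect Δm = 74.6144858 − 73.92118 = 0.6933058 u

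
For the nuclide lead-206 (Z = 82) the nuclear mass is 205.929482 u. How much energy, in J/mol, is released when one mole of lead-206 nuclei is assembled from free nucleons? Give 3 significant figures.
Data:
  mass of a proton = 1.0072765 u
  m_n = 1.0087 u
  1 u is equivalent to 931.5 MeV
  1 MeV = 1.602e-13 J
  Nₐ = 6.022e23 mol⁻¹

1.57e+14 J/mol

With 82 protons and 124 neutrons (A = 206):
Mass of separated nucleons = 82(1.0072765) + 124(1.0087) = 82.5966730 + 125.0788 = 207.6754730 u
Δm = 207.6754730 − 205.929482 = 1.7459910 u
Binding energy = Δm·c² = 1.7459910 × 931.5 MeV/u = 1626.39 MeV
Per nucleus in joules: 1626.39 MeV × 1.602e-13 J/MeV = 2.6055e-10 J
Per mole: 2.6055e-10 J × 6.022e23 mol⁻¹ = 1.5690e+14 J/mol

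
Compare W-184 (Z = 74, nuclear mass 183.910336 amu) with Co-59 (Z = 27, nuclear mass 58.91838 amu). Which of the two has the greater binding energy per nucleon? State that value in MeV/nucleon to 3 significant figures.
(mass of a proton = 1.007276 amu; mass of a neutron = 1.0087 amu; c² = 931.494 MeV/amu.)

Co-59; 8.79 MeV/nucleon

W-184: Σm = 74(1.007276) + 110(1.0087) = 185.495424 amu; Δm = 1.585088 amu; E_B = 1476.5 MeV; E_B/A = 8.024 MeV
Co-59: Σm = 27(1.007276) + 32(1.0087) = 59.474852 amu; Δm = 0.556472 amu; E_B = 518.35 MeV; E_B/A = 8.786 MeV
Co-59 has the higher binding energy per nucleon, so it is the more tightly bound nucleus.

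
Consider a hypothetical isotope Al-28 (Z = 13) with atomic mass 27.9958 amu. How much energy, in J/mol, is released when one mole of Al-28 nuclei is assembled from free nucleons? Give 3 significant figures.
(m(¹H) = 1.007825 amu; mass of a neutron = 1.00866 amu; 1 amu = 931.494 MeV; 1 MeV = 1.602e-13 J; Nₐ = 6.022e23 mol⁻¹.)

Total constituent mass: 13 × 1.007825 + 15 × 1.00866 = 28.231625 amu
Δm = 28.231625 − 27.9958 = 0.235825 amu
E_B = 0.235825 × 931.494 = 219.670 MeV
Per nucleus in joules: 219.670 MeV × 1.602e-13 J/MeV = 3.5191e-11 J
Per mole: 3.5191e-11 J × 6.022e23 mol⁻¹ = 2.1192e+13 J/mol

2.12e+13 J/mol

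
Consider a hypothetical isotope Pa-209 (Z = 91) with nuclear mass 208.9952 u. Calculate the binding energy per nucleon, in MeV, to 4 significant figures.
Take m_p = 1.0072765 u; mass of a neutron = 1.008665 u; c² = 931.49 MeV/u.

Z = 91, so N = A − Z = 209 − 91 = 118.
Total constituent mass: 91 × 1.0072765 + 118 × 1.008665 = 210.6846315 u
Δm = 210.6846315 − 208.9952 = 1.6894315 u
Converting to energy: 1.6894315 u × 931.49 MeV/u = 1573.69 MeV
Dividing by A = 209 gives 7.530 MeV per nucleon.

7.530 MeV/nucleon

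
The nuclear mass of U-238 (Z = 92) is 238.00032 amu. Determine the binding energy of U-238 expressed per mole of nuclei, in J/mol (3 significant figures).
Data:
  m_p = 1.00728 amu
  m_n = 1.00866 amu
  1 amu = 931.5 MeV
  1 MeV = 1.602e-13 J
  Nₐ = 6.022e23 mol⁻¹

1.74e+14 J/mol

With 92 protons and 146 neutrons (A = 238):
Total constituent mass: 92 × 1.00728 + 146 × 1.00866 = 239.93412 amu
The mass defect is 239.93412 − 238.00032 = 1.93380 amu.
Binding energy = Δm·c² = 1.93380 × 931.5 MeV/amu = 1801.33 MeV
Per nucleus in joules: 1801.33 MeV × 1.602e-13 J/MeV = 2.8857e-10 J
Per mole: 2.8857e-10 J × 6.022e23 mol⁻¹ = 1.7378e+14 J/mol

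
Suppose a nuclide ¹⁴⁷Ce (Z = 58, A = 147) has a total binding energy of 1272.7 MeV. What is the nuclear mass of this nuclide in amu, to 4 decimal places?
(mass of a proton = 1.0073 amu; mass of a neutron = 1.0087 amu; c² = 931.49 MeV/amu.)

Mass defect = 1272.7 MeV / (931.49 MeV/amu) = 1.366306 amu
Constituent mass = 58(1.0073) + 89(1.0087) = 148.1977 amu
Nuclear mass = 148.1977 − 1.366306 = 146.831394 amu ≈ 146.8314 amu (to 4 decimal places)

146.8314 amu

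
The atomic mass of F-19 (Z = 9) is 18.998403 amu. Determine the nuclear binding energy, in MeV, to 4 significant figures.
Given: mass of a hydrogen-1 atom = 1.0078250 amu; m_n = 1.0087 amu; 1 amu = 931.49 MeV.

Σm = 9·m(¹H) + 10·m_n = 9.0704250 + 10.0870 = 19.1574250 amu
The mass defect is 19.1574250 − 18.998403 = 0.1590220 amu.
Binding energy = Δm·c² = 0.1590220 × 931.49 MeV/amu = 148.127 MeV

148.1 MeV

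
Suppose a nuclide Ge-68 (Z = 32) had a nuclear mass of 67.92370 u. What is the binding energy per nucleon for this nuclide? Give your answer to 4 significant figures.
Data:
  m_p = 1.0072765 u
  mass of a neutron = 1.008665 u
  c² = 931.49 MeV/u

Z = 32, so N = A − Z = 68 − 32 = 36.
Mass of separated nucleons = 32(1.0072765) + 36(1.008665) = 32.2328480 + 36.311940 = 68.5447880 u
Mass defect Δm = 68.5447880 − 67.92370 = 0.6210880 u
Converting to energy: 0.6210880 u × 931.49 MeV/u = 578.537 MeV
Dividing by A = 68 gives 8.508 MeV per nucleon.

8.508 MeV/nucleon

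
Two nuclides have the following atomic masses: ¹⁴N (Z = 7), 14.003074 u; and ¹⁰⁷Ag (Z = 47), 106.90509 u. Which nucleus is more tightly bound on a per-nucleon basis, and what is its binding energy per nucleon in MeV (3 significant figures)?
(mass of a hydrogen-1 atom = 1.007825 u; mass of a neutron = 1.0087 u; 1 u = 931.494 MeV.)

¹⁴N: Σm = 7(1.007825) + 7(1.0087) = 14.115675 u; Δm = 0.112601 u; E_B = 104.89 MeV; E_B/A = 7.492 MeV
¹⁰⁷Ag: Σm = 47(1.007825) + 60(1.0087) = 107.889775 u; Δm = 0.984685 u; E_B = 917.23 MeV; E_B/A = 8.572 MeV
¹⁰⁷Ag has the higher binding energy per nucleon, so it is the more tightly bound nucleus.

¹⁰⁷Ag; 8.57 MeV/nucleon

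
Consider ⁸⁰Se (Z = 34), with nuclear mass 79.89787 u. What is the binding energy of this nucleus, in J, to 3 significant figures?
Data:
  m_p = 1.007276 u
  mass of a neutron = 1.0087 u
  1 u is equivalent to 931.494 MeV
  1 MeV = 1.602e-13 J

Mass of separated nucleons = 34(1.007276) + 46(1.0087) = 34.247384 + 46.4002 = 80.647584 u
The mass defect is 80.647584 − 79.89787 = 0.749714 u.
Binding energy = Δm·c² = 0.749714 × 931.494 MeV/u = 698.354 MeV
In joules: 698.354 MeV × 1.602e-13 J/MeV = 1.1188e-10 J

1.12e-10 J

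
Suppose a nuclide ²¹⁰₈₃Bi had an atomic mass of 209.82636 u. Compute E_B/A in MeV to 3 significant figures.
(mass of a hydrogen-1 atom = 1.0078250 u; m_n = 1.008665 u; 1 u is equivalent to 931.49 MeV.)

With 83 protons and 127 neutrons (A = 210):
Mass of separated nucleons = 83(1.0078250) + 127(1.008665) = 83.6494750 + 128.100455 = 211.7499300 u
The mass defect is 211.7499300 − 209.82636 = 1.9235700 u.
Converting to energy: 1.9235700 u × 931.49 MeV/u = 1791.79 MeV
Per nucleon: 1791.79 / 210 = 8.532 MeV

8.53 MeV/nucleon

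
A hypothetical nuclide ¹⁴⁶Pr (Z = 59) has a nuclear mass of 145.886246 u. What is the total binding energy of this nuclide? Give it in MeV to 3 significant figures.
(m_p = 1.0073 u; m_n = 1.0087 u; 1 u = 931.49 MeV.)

With 59 protons and 87 neutrons (A = 146):
Mass of separated nucleons = 59(1.0073) + 87(1.0087) = 59.4307 + 87.7569 = 147.1876 u
The mass defect is 147.1876 − 145.886246 = 1.301354 u.
E_B = 1.301354 × 931.49 = 1212.20 MeV

1210 MeV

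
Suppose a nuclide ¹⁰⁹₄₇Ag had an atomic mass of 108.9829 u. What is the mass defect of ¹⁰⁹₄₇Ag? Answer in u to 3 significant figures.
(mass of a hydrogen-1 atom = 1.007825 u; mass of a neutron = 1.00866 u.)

Z = 47, so N = A − Z = 109 − 47 = 62.
Mass of separated nucleons = 47(1.007825) + 62(1.00866) = 47.367775 + 62.53692 = 109.904695 u
The mass defect is 109.904695 − 108.9829 = 0.921795 u.

0.922 u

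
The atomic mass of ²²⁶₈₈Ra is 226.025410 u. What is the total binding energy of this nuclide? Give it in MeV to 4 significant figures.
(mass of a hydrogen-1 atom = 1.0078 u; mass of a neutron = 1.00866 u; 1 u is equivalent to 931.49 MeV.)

Mass of separated nucleons = 88(1.0078) + 138(1.00866) = 88.6864 + 139.19508 = 227.88148 u
Δm = 227.88148 − 226.025410 = 1.856070 u
Converting to energy: 1.856070 u × 931.49 MeV/u = 1728.91 MeV

1729 MeV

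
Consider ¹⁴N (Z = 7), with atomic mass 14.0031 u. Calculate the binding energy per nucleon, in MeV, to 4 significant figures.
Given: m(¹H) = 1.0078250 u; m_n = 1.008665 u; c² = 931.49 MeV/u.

Σm = 7·m(¹H) + 7·m_n = 7.0547750 + 7.060655 = 14.1154300 u
Δm = 14.1154300 − 14.0031 = 0.1123300 u
Binding energy = Δm·c² = 0.1123300 × 931.49 MeV/u = 104.634 MeV
Per nucleon: 104.634 / 14 = 7.474 MeV

7.474 MeV/nucleon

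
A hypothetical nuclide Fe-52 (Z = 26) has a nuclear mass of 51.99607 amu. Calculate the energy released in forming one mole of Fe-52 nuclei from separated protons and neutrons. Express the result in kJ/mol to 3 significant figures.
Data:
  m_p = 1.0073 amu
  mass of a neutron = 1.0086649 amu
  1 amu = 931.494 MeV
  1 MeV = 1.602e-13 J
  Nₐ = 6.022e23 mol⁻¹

3.77e+10 kJ/mol

Z = 26, so N = A − Z = 52 − 26 = 26.
Total constituent mass: 26 × 1.0073 + 26 × 1.0086649 = 52.4150874 amu
Mass defect Δm = 52.4150874 − 51.99607 = 0.4190174 amu
Converting to energy: 0.4190174 amu × 931.494 MeV/amu = 390.312 MeV
Per nucleus in joules: 390.312 MeV × 1.602e-13 J/MeV = 6.2528e-11 J
Per mole: 6.2528e-11 J × 6.022e23 mol⁻¹ = 3.7654e+13 J/mol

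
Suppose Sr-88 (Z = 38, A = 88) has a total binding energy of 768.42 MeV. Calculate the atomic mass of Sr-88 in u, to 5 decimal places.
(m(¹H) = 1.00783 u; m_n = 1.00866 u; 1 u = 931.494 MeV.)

Mass defect = 768.42 MeV / (931.494 MeV/u) = 0.8249328 u
Constituent mass = 38(1.00783) + 50(1.00866) = 88.73054 u
Atomic mass = 88.73054 − 0.8249328 = 87.9056072 u ≈ 87.90561 u (to 5 decimal places)

87.90561 u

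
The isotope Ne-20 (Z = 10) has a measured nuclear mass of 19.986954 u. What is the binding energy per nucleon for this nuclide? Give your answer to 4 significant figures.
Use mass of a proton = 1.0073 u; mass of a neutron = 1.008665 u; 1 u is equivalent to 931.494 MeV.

8.043 MeV/nucleon

With 10 protons and 10 neutrons (A = 20):
Σm = 10·m_p + 10·m_n = 10.0730 + 10.086650 = 20.159650 u
Δm = 20.159650 − 19.986954 = 0.172696 u
E_B = 0.172696 × 931.494 = 160.865 MeV
Per nucleon: 160.865 / 20 = 8.043 MeV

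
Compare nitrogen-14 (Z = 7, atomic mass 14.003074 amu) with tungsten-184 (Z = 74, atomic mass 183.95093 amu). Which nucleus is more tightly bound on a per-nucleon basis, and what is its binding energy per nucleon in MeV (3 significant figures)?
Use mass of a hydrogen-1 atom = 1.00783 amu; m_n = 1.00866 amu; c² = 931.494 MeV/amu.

nitrogen-14: Σm = 7(1.00783) + 7(1.00866) = 14.11543 amu; Δm = 0.112356 amu; E_B = 104.66 MeV; E_B/A = 7.476 MeV
tungsten-184: Σm = 74(1.00783) + 110(1.00866) = 185.53202 amu; Δm = 1.58109 amu; E_B = 1472.8 MeV; E_B/A = 8.004 MeV
tungsten-184 has the higher binding energy per nucleon, so it is the more tightly bound nucleus.

tungsten-184; 8.00 MeV/nucleon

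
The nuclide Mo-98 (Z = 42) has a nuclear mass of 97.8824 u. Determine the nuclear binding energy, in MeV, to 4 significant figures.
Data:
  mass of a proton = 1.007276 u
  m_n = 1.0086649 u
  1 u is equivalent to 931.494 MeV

The nucleus contains 42 protons and 98 − 42 = 56 neutrons.
Σm = 42·m_p + 56·m_n = 42.305592 + 56.4852344 = 98.7908264 u
Δm = 98.7908264 − 97.8824 = 0.9084264 u
Binding energy = Δm·c² = 0.9084264 × 931.494 MeV/u = 846.194 MeV

846.2 MeV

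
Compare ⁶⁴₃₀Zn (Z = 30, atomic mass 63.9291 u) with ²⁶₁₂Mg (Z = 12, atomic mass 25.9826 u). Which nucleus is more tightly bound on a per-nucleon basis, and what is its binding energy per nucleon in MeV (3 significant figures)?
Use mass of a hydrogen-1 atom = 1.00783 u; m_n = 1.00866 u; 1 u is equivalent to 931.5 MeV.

⁶⁴₃₀Zn; 8.74 MeV/nucleon

⁶⁴₃₀Zn: Σm = 30(1.00783) + 34(1.00866) = 64.52934 u; Δm = 0.60024 u; E_B = 559.12 MeV; E_B/A = 8.736 MeV
²⁶₁₂Mg: Σm = 12(1.00783) + 14(1.00866) = 26.21520 u; Δm = 0.23260 u; E_B = 216.67 MeV; E_B/A = 8.333 MeV
⁶⁴₃₀Zn has the higher binding energy per nucleon, so it is the more tightly bound nucleus.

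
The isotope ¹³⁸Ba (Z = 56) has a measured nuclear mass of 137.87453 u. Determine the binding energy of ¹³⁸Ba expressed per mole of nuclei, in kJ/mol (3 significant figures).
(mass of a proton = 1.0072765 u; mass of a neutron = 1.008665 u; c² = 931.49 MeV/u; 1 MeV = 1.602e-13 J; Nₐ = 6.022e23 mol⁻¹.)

Σm = 56·m_p + 82·m_n = 56.4074840 + 82.710530 = 139.1180140 u
The mass defect is 139.1180140 − 137.87453 = 1.2434840 u.
Converting to energy: 1.2434840 u × 931.49 MeV/u = 1158.29 MeV
Per nucleus in joules: 1158.29 MeV × 1.602e-13 J/MeV = 1.8556e-10 J
Per mole: 1.8556e-10 J × 6.022e23 mol⁻¹ = 1.1174e+14 J/mol

1.12e+11 kJ/mol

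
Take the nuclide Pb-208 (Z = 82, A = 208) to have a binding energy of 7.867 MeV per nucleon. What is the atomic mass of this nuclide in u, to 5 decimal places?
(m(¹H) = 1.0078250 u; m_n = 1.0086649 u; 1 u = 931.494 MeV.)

Total binding energy = 208 × 7.867 = 1636.336 MeV
Mass defect = 1636.336 MeV / (931.494 MeV/u) = 1.7566791 u
Constituent mass = 82(1.0078250) + 126(1.0086649) = 209.7334274 u
Atomic mass = 209.7334274 − 1.7566791 = 207.9767483 u ≈ 207.97675 u (to 5 decimal places)

207.97675 u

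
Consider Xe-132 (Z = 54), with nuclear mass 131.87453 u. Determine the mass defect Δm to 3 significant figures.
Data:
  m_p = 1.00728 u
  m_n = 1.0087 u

1.20 u

Mass of separated nucleons = 54(1.00728) + 78(1.0087) = 54.39312 + 78.6786 = 133.07172 u
The mass defect is 133.07172 − 131.87453 = 1.19719 u.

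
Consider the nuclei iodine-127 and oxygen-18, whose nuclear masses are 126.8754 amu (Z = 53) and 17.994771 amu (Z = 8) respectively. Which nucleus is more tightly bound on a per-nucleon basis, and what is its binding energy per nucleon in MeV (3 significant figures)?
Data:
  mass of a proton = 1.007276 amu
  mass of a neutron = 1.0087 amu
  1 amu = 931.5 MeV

iodine-127; 8.46 MeV/nucleon

iodine-127: Σm = 53(1.007276) + 74(1.0087) = 128.029428 amu; Δm = 1.154028 amu; E_B = 1074.98 MeV; E_B/A = 8.464 MeV
oxygen-18: Σm = 8(1.007276) + 10(1.0087) = 18.145208 amu; Δm = 0.150437 amu; E_B = 140.13 MeV; E_B/A = 7.785 MeV
iodine-127 has the higher binding energy per nucleon, so it is the more tightly bound nucleus.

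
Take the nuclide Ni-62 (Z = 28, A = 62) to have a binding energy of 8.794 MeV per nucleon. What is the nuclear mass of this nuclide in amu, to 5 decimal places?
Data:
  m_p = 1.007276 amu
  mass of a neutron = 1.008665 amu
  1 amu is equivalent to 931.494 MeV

Total binding energy = 62 × 8.794 = 545.228 MeV
Mass defect = 545.228 MeV / (931.494 MeV/amu) = 0.5853264 amu
Constituent mass = 28(1.007276) + 34(1.008665) = 62.498338 amu
Nuclear mass = 62.498338 − 0.5853264 = 61.9130116 amu ≈ 61.91301 amu (to 5 decimal places)

61.91301 amu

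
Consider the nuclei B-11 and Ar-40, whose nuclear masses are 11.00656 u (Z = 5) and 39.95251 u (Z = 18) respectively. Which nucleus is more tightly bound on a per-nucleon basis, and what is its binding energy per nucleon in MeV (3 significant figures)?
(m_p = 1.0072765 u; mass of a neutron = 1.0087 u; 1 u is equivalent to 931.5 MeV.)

B-11: Σm = 5(1.0072765) + 6(1.0087) = 11.0885825 u; Δm = 0.0820225 u; E_B = 76.404 MeV; E_B/A = 6.946 MeV
Ar-40: Σm = 18(1.0072765) + 22(1.0087) = 40.3223770 u; Δm = 0.3698670 u; E_B = 344.53 MeV; E_B/A = 8.613 MeV
Ar-40 has the higher binding energy per nucleon, so it is the more tightly bound nucleus.

Ar-40; 8.61 MeV/nucleon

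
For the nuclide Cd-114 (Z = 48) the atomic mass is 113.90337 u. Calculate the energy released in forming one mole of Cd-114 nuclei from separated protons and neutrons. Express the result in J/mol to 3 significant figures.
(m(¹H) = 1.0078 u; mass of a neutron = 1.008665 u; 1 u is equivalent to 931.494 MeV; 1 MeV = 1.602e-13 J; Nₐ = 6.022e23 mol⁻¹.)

9.37e+13 J/mol

Σm = 48·m(¹H) + 66·m_n = 48.3744 + 66.571890 = 114.946290 u
The mass defect is 114.946290 − 113.90337 = 1.042920 u.
E_B = 1.042920 × 931.494 = 971.474 MeV
Per nucleus in joules: 971.474 MeV × 1.602e-13 J/MeV = 1.5563e-10 J
Per mole: 1.5563e-10 J × 6.022e23 mol⁻¹ = 9.3720e+13 J/mol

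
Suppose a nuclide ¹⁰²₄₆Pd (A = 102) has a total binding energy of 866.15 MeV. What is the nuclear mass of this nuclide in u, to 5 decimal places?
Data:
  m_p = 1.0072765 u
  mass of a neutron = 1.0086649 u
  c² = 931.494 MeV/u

Mass defect = 866.15 MeV / (931.494 MeV/u) = 0.9298503 u
Constituent mass = 46(1.0072765) + 56(1.0086649) = 102.8199534 u
Nuclear mass = 102.8199534 − 0.9298503 = 101.8901031 u ≈ 101.89010 u (to 5 decimal places)

101.89010 u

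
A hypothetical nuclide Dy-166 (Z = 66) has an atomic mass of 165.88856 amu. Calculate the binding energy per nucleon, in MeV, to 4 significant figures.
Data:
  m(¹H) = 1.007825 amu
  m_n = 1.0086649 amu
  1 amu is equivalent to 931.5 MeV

8.386 MeV/nucleon

The nucleus contains 66 protons and 166 − 66 = 100 neutrons.
Total constituent mass: 66 × 1.007825 + 100 × 1.0086649 = 167.3829400 amu
Δm = 167.3829400 − 165.88856 = 1.4943800 amu
E_B = 1.4943800 × 931.5 = 1392.01 MeV
Per nucleon: 1392.01 / 166 = 8.386 MeV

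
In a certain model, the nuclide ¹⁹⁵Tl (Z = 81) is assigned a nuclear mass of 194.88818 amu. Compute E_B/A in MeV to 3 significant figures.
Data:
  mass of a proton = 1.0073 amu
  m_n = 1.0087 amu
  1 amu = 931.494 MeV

Z = 81, so N = A − Z = 195 − 81 = 114.
Σm = 81·m_p + 114·m_n = 81.5913 + 114.9918 = 196.5831 amu
Δm = 196.5831 − 194.88818 = 1.69492 amu
Binding energy = Δm·c² = 1.69492 × 931.494 MeV/amu = 1578.81 MeV
BE/A = 1578.81 MeV / 195 = 8.096 MeV/nucleon

8.10 MeV/nucleon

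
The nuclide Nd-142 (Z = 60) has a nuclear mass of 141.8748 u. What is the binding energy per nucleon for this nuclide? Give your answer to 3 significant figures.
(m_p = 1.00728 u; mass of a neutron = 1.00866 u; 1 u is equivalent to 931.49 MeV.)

Σm = 60·m_p + 82·m_n = 60.43680 + 82.71012 = 143.14692 u
The mass defect is 143.14692 − 141.8748 = 1.27212 u.
E_B = 1.27212 × 931.49 = 1184.967 MeV
Per nucleon: 1184.967 / 142 = 8.3448 MeV

8.34 MeV/nucleon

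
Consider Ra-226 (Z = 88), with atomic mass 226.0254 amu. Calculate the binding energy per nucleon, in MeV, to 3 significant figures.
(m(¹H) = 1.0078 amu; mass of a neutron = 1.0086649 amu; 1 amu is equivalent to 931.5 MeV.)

The nucleus contains 88 protons and 226 − 88 = 138 neutrons.
Σm = 88·m(¹H) + 138·m_n = 88.6864 + 139.1957562 = 227.8821562 amu
The mass defect is 227.8821562 − 226.0254 = 1.8567562 amu.
E_B = 1.8567562 × 931.5 = 1729.57 MeV
Per nucleon: 1729.57 / 226 = 7.653 MeV

7.65 MeV/nucleon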